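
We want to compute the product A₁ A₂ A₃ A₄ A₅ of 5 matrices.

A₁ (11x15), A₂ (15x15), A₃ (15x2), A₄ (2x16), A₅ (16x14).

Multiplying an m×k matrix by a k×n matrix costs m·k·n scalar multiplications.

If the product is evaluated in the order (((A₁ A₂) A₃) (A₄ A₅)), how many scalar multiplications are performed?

3561

(A₁ A₂): 11×15 by 15×15 → 11×15, cost 11·15·15 = 2475
((A₁ A₂) A₃): 11×15 by 15×2 → 11×2, cost 11·15·2 = 330; cumulative 2805
(A₄ A₅): 2×16 by 16×14 → 2×14, cost 2·16·14 = 448
(((A₁ A₂) A₃) (A₄ A₅)): 11×2 by 2×14 → 11×14, cost 11·2·14 = 308; cumulative 3561
Total: 3561 scalar multiplications.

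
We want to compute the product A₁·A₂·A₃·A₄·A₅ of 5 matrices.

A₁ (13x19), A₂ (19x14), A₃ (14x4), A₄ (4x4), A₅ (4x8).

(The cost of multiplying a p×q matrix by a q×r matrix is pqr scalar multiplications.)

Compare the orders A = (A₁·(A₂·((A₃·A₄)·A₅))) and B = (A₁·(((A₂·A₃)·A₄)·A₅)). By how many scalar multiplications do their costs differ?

Order A = (A₁·(A₂·((A₃·A₄)·A₅))): (A₃·A₄): 14×4 by 4×4 → 14×4, cost 14·4·4 = 224; ((A₃·A₄)·A₅): 14×4 by 4×8 → 14×8, cost 14·4·8 = 448; cumulative 672; (A₂·((A₃·A₄)·A₅)): 19×14 by 14×8 → 19×8, cost 19·14·8 = 2128; cumulative 2800; (A₁·(A₂·((A₃·A₄)·A₅))): 13×19 by 19×8 → 13×8, cost 13·19·8 = 1976; cumulative 4776. Total 4776.
Order B = (A₁·(((A₂·A₃)·A₄)·A₅)): (A₂·A₃): 19×14 by 14×4 → 19×4, cost 19·14·4 = 1064; ((A₂·A₃)·A₄): 19×4 by 4×4 → 19×4, cost 19·4·4 = 304; cumulative 1368; (((A₂·A₃)·A₄)·A₅): 19×4 by 4×8 → 19×8, cost 19·4·8 = 608; cumulative 1976; (A₁·(((A₂·A₃)·A₄)·A₅)): 13×19 by 19×8 → 13×8, cost 13·19·8 = 1976; cumulative 3952. Total 3952.
Difference: |4776 − 3952| = 824.

824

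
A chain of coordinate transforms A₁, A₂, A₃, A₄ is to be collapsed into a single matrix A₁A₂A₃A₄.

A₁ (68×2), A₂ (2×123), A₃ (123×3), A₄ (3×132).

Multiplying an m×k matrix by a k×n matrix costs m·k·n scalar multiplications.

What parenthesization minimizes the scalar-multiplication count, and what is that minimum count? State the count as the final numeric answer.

19482

Adjacent pairs: A₁A₂ = 68·2·123 = 16728; A₂A₃ = 2·123·3 = 738; A₃A₄ = 123·3·132 = 48708.
Length 3: A₁..A₃: k=1: 0+738+68·2·3=1146; k=2: 16728+0+68·123·3=41820 → min 1146 | A₂..A₄: k=2: 0+48708+2·123·132=81180; k=3: 738+0+2·3·132=1530 → min 1530.
Length 4: A₁..A₄: k=1: 0+1530+68·2·132=19482; k=2: 16728+48708+68·123·132=1169484; k=3: 1146+0+68·3·132=28074 → min 19482.
Optimal parenthesization: (A₁((A₂A₃)A₄)) with cost 19482.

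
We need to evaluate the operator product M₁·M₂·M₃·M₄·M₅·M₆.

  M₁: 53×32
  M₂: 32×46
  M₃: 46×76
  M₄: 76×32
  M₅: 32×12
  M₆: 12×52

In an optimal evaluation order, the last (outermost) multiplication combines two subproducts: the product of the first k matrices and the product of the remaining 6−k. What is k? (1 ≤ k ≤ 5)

Adjacent pairs: M₁M₂ = 53·32·46 = 78016; M₂M₃ = 32·46·76 = 111872; M₃M₄ = 46·76·32 = 111872; M₄M₅ = 76·32·12 = 29184; M₅M₆ = 32·12·52 = 19968.
Length 3: M₁..M₃: k=1: 0+111872+53·32·76=240768; k=2: 78016+0+53·46·76=263304 → min 240768 | M₂..M₄: k=2: 0+111872+32·46·32=158976; k=3: 111872+0+32·76·32=189696 → min 158976 | M₃..M₅: k=3: 0+29184+46·76·12=71136; k=4: 111872+0+46·32·12=129536 → min 71136 | M₄..M₆: k=4: 0+19968+76·32·52=146432; k=5: 29184+0+76·12·52=76608 → min 76608.
Length 4: M₁..M₄: k=1: 0+158976+53·32·32=213248; k=2: 78016+111872+53·46·32=267904; k=3: 240768+0+53·76·32=369664 → min 213248 | M₂..M₅: k=2: 0+71136+32·46·12=88800; k=3: 111872+29184+32·76·12=170240; k=4: 158976+0+32·32·12=171264 → min 88800 | M₃..M₆: k=3: 0+76608+46·76·52=258400; k=4: 111872+19968+46·32·52=208384; k=5: 71136+0+46·12·52=99840 → min 99840.
Length 5: M₁..M₅: k=1: 0+88800+53·32·12=109152; k=2: 78016+71136+53·46·12=178408; k=3: 240768+29184+53·76·12=318288; k=4: 213248+0+53·32·12=233600 → min 109152 | M₂..M₆: k=2: 0+99840+32·46·52=176384; k=3: 111872+76608+32·76·52=314944; k=4: 158976+19968+32·32·52=232192; k=5: 88800+0+32·12·52=108768 → min 108768.
Top-level splits: k=1: (M₁..M₁)·(M₂..M₆) → 0+108768+53·32·52 = 196960; k=2: (M₁..M₂)·(M₃..M₆) → 78016+99840+53·46·52 = 304632; k=3: (M₁..M₃)·(M₄..M₆) → 240768+76608+53·76·52 = 526832; k=4: (M₁..M₄)·(M₅..M₆) → 213248+19968+53·32·52 = 321408; k=5: (M₁..M₅)·(M₆..M₆) → 109152+0+53·12·52 = 142224.
Best split is after M₅, i.e. k = 5.

5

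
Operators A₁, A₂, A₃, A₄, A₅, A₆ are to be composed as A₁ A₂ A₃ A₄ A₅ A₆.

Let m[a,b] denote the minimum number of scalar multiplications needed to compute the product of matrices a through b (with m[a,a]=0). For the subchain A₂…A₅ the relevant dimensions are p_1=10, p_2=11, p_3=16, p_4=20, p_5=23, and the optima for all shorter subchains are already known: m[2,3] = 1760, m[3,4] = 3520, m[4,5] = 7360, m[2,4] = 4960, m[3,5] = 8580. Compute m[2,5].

9560

m[2,5] = min over k∈[2,4] of m[2,k]+m[k+1,5]+p_{1}·p_k·p_{5}.
k=2: 0 + 8580 + 10·11·23 = 11110; k=3: 1760 + 7360 + 10·16·23 = 12800; k=4: 4960 + 0 + 10·20·23 = 9560.
Minimum: 9560 at k=4.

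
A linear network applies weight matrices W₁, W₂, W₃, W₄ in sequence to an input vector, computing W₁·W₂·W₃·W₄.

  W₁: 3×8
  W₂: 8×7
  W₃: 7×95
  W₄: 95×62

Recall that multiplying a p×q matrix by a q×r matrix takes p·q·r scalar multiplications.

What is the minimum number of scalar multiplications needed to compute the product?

19833

Adjacent pairs: W₁W₂ = 3·8·7 = 168; W₂W₃ = 8·7·95 = 5320; W₃W₄ = 7·95·62 = 41230.
Length 3: W₁..W₃: k=1: 0+5320+3·8·95=7600; k=2: 168+0+3·7·95=2163 → min 2163 | W₂..W₄: k=2: 0+41230+8·7·62=44702; k=3: 5320+0+8·95·62=52440 → min 44702.
Length 4: W₁..W₄: k=1: 0+44702+3·8·62=46190; k=2: 168+41230+3·7·62=42700; k=3: 2163+0+3·95·62=19833 → min 19833.
Optimal order: (((W₁·W₂)·W₃)·W₄) with cost 19833.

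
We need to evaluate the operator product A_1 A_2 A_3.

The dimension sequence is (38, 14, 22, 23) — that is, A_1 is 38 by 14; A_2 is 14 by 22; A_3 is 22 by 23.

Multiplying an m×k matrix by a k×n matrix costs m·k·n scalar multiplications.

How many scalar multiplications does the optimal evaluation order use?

Order (A_1 (A_2 A_3)): (A_2 A_3): 14×22 by 22×23 → 14×23, cost 14·22·23 = 7084; (A_1 (A_2 A_3)): 38×14 by 14×23 → 38×23, cost 38·14·23 = 12236; cumulative 19320. Total 19320.
Order ((A_1 A_2) A_3): (A_1 A_2): 38×14 by 14×22 → 38×22, cost 38·14·22 = 11704; ((A_1 A_2) A_3): 38×22 by 22×23 → 38×23, cost 38·22·23 = 19228; cumulative 30932. Total 30932.
Minimum: 19320.

19320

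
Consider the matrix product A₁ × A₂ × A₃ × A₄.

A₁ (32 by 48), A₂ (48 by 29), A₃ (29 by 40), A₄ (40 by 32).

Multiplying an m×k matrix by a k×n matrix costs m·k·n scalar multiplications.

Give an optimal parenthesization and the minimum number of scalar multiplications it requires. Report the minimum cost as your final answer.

Adjacent pairs: A₁A₂ = 32·48·29 = 44544; A₂A₃ = 48·29·40 = 55680; A₃A₄ = 29·40·32 = 37120.
Length 3: A₁..A₃: k=1: 0+55680+32·48·40=117120; k=2: 44544+0+32·29·40=81664 → min 81664 | A₂..A₄: k=2: 0+37120+48·29·32=81664; k=3: 55680+0+48·40·32=117120 → min 81664.
Length 4: A₁..A₄: k=1: 0+81664+32·48·32=130816; k=2: 44544+37120+32·29·32=111360; k=3: 81664+0+32·40·32=122624 → min 111360.
Optimal parenthesization: ((A₁ × A₂) × (A₃ × A₄)) with cost 111360.

111360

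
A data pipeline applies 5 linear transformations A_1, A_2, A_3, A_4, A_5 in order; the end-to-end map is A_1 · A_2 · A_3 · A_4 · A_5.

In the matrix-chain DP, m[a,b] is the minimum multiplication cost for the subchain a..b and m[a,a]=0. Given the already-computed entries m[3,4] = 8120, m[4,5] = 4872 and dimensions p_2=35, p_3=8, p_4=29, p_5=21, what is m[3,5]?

10752

m[3,5] = min over k∈[3,4] of m[3,k]+m[k+1,5]+p_{2}·p_k·p_{5}.
k=3: 0 + 4872 + 35·8·21 = 10752; k=4: 8120 + 0 + 35·29·21 = 29435.
Minimum: 10752 at k=3.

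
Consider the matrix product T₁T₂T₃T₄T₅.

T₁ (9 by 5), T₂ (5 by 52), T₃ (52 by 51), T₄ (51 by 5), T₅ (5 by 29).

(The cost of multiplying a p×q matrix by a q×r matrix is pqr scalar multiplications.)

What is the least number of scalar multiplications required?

16065

Adjacent pairs: T₁T₂ = 9·5·52 = 2340; T₂T₃ = 5·52·51 = 13260; T₃T₄ = 52·51·5 = 13260; T₄T₅ = 51·5·29 = 7395.
Length 3: T₁..T₃: k=1: 0+13260+9·5·51=15555; k=2: 2340+0+9·52·51=26208 → min 15555 | T₂..T₄: k=2: 0+13260+5·52·5=14560; k=3: 13260+0+5·51·5=14535 → min 14535 | T₃..T₅: k=3: 0+7395+52·51·29=84303; k=4: 13260+0+52·5·29=20800 → min 20800.
Length 4: T₁..T₄: k=1: 0+14535+9·5·5=14760; k=2: 2340+13260+9·52·5=17940; k=3: 15555+0+9·51·5=17850 → min 14760 | T₂..T₅: k=2: 0+20800+5·52·29=28340; k=3: 13260+7395+5·51·29=28050; k=4: 14535+0+5·5·29=15260 → min 15260.
Length 5: T₁..T₅: k=1: 0+15260+9·5·29=16565; k=2: 2340+20800+9·52·29=36712; k=3: 15555+7395+9·51·29=36261; k=4: 14760+0+9·5·29=16065 → min 16065.
Optimal order: ((T₁((T₂T₃)T₄))T₅) with cost 16065.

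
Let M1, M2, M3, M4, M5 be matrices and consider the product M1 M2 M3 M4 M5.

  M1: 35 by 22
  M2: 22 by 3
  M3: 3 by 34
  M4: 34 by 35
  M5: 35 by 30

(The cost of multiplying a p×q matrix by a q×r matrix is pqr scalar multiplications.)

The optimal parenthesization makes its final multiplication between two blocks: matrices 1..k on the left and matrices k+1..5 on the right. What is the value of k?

Adjacent pairs: M1M2 = 35·22·3 = 2310; M2M3 = 22·3·34 = 2244; M3M4 = 3·34·35 = 3570; M4M5 = 34·35·30 = 35700.
Length 3: M1..M3: k=1: 0+2244+35·22·34=28424; k=2: 2310+0+35·3·34=5880 → min 5880 | M2..M4: k=2: 0+3570+22·3·35=5880; k=3: 2244+0+22·34·35=28424 → min 5880 | M3..M5: k=3: 0+35700+3·34·30=38760; k=4: 3570+0+3·35·30=6720 → min 6720.
Length 4: M1..M4: k=1: 0+5880+35·22·35=32830; k=2: 2310+3570+35·3·35=9555; k=3: 5880+0+35·34·35=47530 → min 9555 | M2..M5: k=2: 0+6720+22·3·30=8700; k=3: 2244+35700+22·34·30=60384; k=4: 5880+0+22·35·30=28980 → min 8700.
Top-level splits: k=1: (M1..M1)·(M2..M5) → 0+8700+35·22·30 = 31800; k=2: (M1..M2)·(M3..M5) → 2310+6720+35·3·30 = 12180; k=3: (M1..M3)·(M4..M5) → 5880+35700+35·34·30 = 77280; k=4: (M1..M4)·(M5..M5) → 9555+0+35·35·30 = 46305.
Best split is after M2, i.e. k = 2.

2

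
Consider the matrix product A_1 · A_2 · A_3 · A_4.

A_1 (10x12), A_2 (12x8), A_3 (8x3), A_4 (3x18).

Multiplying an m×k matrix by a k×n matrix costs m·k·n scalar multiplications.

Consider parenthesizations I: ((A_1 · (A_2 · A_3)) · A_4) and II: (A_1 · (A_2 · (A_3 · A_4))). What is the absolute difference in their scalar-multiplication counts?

3132

Order I = ((A_1 · (A_2 · A_3)) · A_4): (A_2 · A_3): 12×8 by 8×3 → 12×3, cost 12·8·3 = 288; (A_1 · (A_2 · A_3)): 10×12 by 12×3 → 10×3, cost 10·12·3 = 360; cumulative 648; ((A_1 · (A_2 · A_3)) · A_4): 10×3 by 3×18 → 10×18, cost 10·3·18 = 540; cumulative 1188. Total 1188.
Order II = (A_1 · (A_2 · (A_3 · A_4))): (A_3 · A_4): 8×3 by 3×18 → 8×18, cost 8·3·18 = 432; (A_2 · (A_3 · A_4)): 12×8 by 8×18 → 12×18, cost 12·8·18 = 1728; cumulative 2160; (A_1 · (A_2 · (A_3 · A_4))): 10×12 by 12×18 → 10×18, cost 10·12·18 = 2160; cumulative 4320. Total 4320.
Difference: |1188 − 4320| = 3132.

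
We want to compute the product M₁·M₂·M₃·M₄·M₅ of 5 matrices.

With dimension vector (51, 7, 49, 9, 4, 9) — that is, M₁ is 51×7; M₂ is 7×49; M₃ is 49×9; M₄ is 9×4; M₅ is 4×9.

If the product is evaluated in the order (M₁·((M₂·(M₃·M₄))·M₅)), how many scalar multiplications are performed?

6601

(M₃·M₄): 49×9 by 9×4 → 49×4, cost 49·9·4 = 1764
(M₂·(M₃·M₄)): 7×49 by 49×4 → 7×4, cost 7·49·4 = 1372; cumulative 3136
((M₂·(M₃·M₄))·M₅): 7×4 by 4×9 → 7×9, cost 7·4·9 = 252; cumulative 3388
(M₁·((M₂·(M₃·M₄))·M₅)): 51×7 by 7×9 → 51×9, cost 51·7·9 = 3213; cumulative 6601
Total: 6601 scalar multiplications.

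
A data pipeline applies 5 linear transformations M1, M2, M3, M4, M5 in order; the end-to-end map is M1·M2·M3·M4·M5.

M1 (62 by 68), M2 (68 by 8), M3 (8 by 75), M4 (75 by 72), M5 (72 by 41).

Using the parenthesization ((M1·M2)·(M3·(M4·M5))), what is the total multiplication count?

(M1·M2): 62×68 by 68×8 → 62×8, cost 62·68·8 = 33728
(M4·M5): 75×72 by 72×41 → 75×41, cost 75·72·41 = 221400
(M3·(M4·M5)): 8×75 by 75×41 → 8×41, cost 8·75·41 = 24600; cumulative 246000
((M1·M2)·(M3·(M4·M5))): 62×8 by 8×41 → 62×41, cost 62·8·41 = 20336; cumulative 300064
Total: 300064 scalar multiplications.

300064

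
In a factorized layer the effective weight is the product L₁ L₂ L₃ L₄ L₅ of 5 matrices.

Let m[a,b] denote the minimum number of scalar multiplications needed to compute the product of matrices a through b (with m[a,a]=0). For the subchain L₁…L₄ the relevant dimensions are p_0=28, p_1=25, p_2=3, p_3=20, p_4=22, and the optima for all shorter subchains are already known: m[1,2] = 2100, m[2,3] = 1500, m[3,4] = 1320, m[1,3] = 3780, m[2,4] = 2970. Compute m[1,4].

m[1,4] = min over k∈[1,3] of m[1,k]+m[k+1,4]+p_{0}·p_k·p_{4}.
k=1: 0 + 2970 + 28·25·22 = 18370; k=2: 2100 + 1320 + 28·3·22 = 5268; k=3: 3780 + 0 + 28·20·22 = 16100.
Minimum: 5268 at k=2.

5268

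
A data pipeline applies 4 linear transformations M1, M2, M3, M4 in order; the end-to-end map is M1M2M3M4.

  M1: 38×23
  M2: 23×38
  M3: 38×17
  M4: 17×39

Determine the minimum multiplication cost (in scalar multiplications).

Adjacent pairs: M1M2 = 38·23·38 = 33212; M2M3 = 23·38·17 = 14858; M3M4 = 38·17·39 = 25194.
Length 3: M1..M3: k=1: 0+14858+38·23·17=29716; k=2: 33212+0+38·38·17=57760 → min 29716 | M2..M4: k=2: 0+25194+23·38·39=59280; k=3: 14858+0+23·17·39=30107 → min 30107.
Length 4: M1..M4: k=1: 0+30107+38·23·39=64193; k=2: 33212+25194+38·38·39=114722; k=3: 29716+0+38·17·39=54910 → min 54910.
Optimal order: ((M1(M2M3))M4) with cost 54910.

54910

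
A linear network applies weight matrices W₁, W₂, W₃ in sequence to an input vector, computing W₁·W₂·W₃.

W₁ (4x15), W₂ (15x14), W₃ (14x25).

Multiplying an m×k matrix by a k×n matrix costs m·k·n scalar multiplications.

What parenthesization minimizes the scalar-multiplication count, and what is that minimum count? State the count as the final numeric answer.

2240

(W₁·(W₂·W₃)): cost 6750.
((W₁·W₂)·W₃): cost 2240.
Optimal: ((W₁·W₂)·W₃) with cost 2240.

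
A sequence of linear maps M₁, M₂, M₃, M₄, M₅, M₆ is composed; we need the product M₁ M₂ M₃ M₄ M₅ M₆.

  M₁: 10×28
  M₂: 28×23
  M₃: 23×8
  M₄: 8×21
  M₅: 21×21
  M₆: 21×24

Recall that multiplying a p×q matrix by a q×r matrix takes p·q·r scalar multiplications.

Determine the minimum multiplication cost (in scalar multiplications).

Adjacent pairs: M₁M₂ = 10·28·23 = 6440; M₂M₃ = 28·23·8 = 5152; M₃M₄ = 23·8·21 = 3864; M₄M₅ = 8·21·21 = 3528; M₅M₆ = 21·21·24 = 10584.
Length 3: M₁..M₃: k=1: 0+5152+10·28·8=7392; k=2: 6440+0+10·23·8=8280 → min 7392 | M₂..M₄: k=2: 0+3864+28·23·21=17388; k=3: 5152+0+28·8·21=9856 → min 9856 | M₃..M₅: k=3: 0+3528+23·8·21=7392; k=4: 3864+0+23·21·21=14007 → min 7392 | M₄..M₆: k=4: 0+10584+8·21·24=14616; k=5: 3528+0+8·21·24=7560 → min 7560.
Length 4: M₁..M₄: k=1: 0+9856+10·28·21=15736; k=2: 6440+3864+10·23·21=15134; k=3: 7392+0+10·8·21=9072 → min 9072 | M₂..M₅: k=2: 0+7392+28·23·21=20916; k=3: 5152+3528+28·8·21=13384; k=4: 9856+0+28·21·21=22204 → min 13384 | M₃..M₆: k=3: 0+7560+23·8·24=11976; k=4: 3864+10584+23·21·24=26040; k=5: 7392+0+23·21·24=18984 → min 11976.
Length 5: M₁..M₅: k=1: 0+13384+10·28·21=19264; k=2: 6440+7392+10·23·21=18662; k=3: 7392+3528+10·8·21=12600; k=4: 9072+0+10·21·21=13482 → min 12600 | M₂..M₆: k=2: 0+11976+28·23·24=27432; k=3: 5152+7560+28·8·24=18088; k=4: 9856+10584+28·21·24=34552; k=5: 13384+0+28·21·24=27496 → min 18088.
Length 6: M₁..M₆: k=1: 0+18088+10·28·24=24808; k=2: 6440+11976+10·23·24=23936; k=3: 7392+7560+10·8·24=16872; k=4: 9072+10584+10·21·24=24696; k=5: 12600+0+10·21·24=17640 → min 16872.
Optimal order: ((M₁ (M₂ M₃)) ((M₄ M₅) M₆)) with cost 16872.

16872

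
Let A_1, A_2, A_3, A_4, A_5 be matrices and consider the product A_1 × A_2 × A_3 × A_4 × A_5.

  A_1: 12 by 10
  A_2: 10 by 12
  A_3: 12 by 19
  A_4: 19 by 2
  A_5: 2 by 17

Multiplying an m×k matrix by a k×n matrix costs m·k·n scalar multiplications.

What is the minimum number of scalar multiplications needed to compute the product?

Adjacent pairs: A_1A_2 = 12·10·12 = 1440; A_2A_3 = 10·12·19 = 2280; A_3A_4 = 12·19·2 = 456; A_4A_5 = 19·2·17 = 646.
Length 3: A_1..A_3: k=1: 0+2280+12·10·19=4560; k=2: 1440+0+12·12·19=4176 → min 4176 | A_2..A_4: k=2: 0+456+10·12·2=696; k=3: 2280+0+10·19·2=2660 → min 696 | A_3..A_5: k=3: 0+646+12·19·17=4522; k=4: 456+0+12·2·17=864 → min 864.
Length 4: A_1..A_4: k=1: 0+696+12·10·2=936; k=2: 1440+456+12·12·2=2184; k=3: 4176+0+12·19·2=4632 → min 936 | A_2..A_5: k=2: 0+864+10·12·17=2904; k=3: 2280+646+10·19·17=6156; k=4: 696+0+10·2·17=1036 → min 1036.
Length 5: A_1..A_5: k=1: 0+1036+12·10·17=3076; k=2: 1440+864+12·12·17=4752; k=3: 4176+646+12·19·17=8698; k=4: 936+0+12·2·17=1344 → min 1344.
Optimal order: ((A_1 × (A_2 × (A_3 × A_4))) × A_5) with cost 1344.

1344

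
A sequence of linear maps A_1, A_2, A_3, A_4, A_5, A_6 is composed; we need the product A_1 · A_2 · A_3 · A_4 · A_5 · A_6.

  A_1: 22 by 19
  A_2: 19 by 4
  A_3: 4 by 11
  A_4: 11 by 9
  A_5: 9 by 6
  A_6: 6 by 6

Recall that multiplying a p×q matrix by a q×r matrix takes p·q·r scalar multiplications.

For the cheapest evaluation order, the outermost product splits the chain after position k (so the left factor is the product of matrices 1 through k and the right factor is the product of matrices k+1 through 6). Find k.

2

Adjacent pairs: A_1A_2 = 22·19·4 = 1672; A_2A_3 = 19·4·11 = 836; A_3A_4 = 4·11·9 = 396; A_4A_5 = 11·9·6 = 594; A_5A_6 = 9·6·6 = 324.
Length 3: A_1..A_3: k=1: 0+836+22·19·11=5434; k=2: 1672+0+22·4·11=2640 → min 2640 | A_2..A_4: k=2: 0+396+19·4·9=1080; k=3: 836+0+19·11·9=2717 → min 1080 | A_3..A_5: k=3: 0+594+4·11·6=858; k=4: 396+0+4·9·6=612 → min 612 | A_4..A_6: k=4: 0+324+11·9·6=918; k=5: 594+0+11·6·6=990 → min 918.
Length 4: A_1..A_4: k=1: 0+1080+22·19·9=4842; k=2: 1672+396+22·4·9=2860; k=3: 2640+0+22·11·9=4818 → min 2860 | A_2..A_5: k=2: 0+612+19·4·6=1068; k=3: 836+594+19·11·6=2684; k=4: 1080+0+19·9·6=2106 → min 1068 | A_3..A_6: k=3: 0+918+4·11·6=1182; k=4: 396+324+4·9·6=936; k=5: 612+0+4·6·6=756 → min 756.
Length 5: A_1..A_5: k=1: 0+1068+22·19·6=3576; k=2: 1672+612+22·4·6=2812; k=3: 2640+594+22·11·6=4686; k=4: 2860+0+22·9·6=4048 → min 2812 | A_2..A_6: k=2: 0+756+19·4·6=1212; k=3: 836+918+19·11·6=3008; k=4: 1080+324+19·9·6=2430; k=5: 1068+0+19·6·6=1752 → min 1212.
Top-level splits: k=1: (A_1..A_1)·(A_2..A_6) → 0+1212+22·19·6 = 3720; k=2: (A_1..A_2)·(A_3..A_6) → 1672+756+22·4·6 = 2956; k=3: (A_1..A_3)·(A_4..A_6) → 2640+918+22·11·6 = 5010; k=4: (A_1..A_4)·(A_5..A_6) → 2860+324+22·9·6 = 4372; k=5: (A_1..A_5)·(A_6..A_6) → 2812+0+22·6·6 = 3604.
Best split is after A_2, i.e. k = 2.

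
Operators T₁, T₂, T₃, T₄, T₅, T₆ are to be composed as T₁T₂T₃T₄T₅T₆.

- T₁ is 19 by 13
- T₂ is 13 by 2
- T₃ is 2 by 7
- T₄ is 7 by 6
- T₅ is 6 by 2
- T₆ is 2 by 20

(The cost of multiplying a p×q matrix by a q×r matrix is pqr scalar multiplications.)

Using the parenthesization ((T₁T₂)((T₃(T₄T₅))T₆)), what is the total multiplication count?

1446

(T₁T₂): 19×13 by 13×2 → 19×2, cost 19·13·2 = 494
(T₄T₅): 7×6 by 6×2 → 7×2, cost 7·6·2 = 84
(T₃(T₄T₅)): 2×7 by 7×2 → 2×2, cost 2·7·2 = 28; cumulative 112
((T₃(T₄T₅))T₆): 2×2 by 2×20 → 2×20, cost 2·2·20 = 80; cumulative 192
((T₁T₂)((T₃(T₄T₅))T₆)): 19×2 by 2×20 → 19×20, cost 19·2·20 = 760; cumulative 1446
Total: 1446 scalar multiplications.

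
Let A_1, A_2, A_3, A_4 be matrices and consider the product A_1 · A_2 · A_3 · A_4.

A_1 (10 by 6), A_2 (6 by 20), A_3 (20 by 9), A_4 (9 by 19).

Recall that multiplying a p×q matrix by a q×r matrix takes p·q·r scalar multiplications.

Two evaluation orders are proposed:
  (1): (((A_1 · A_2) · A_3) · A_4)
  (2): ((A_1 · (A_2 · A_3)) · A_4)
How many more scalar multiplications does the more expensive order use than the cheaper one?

1380

Order (1) = (((A_1 · A_2) · A_3) · A_4): (A_1 · A_2): 10×6 by 6×20 → 10×20, cost 10·6·20 = 1200; ((A_1 · A_2) · A_3): 10×20 by 20×9 → 10×9, cost 10·20·9 = 1800; cumulative 3000; (((A_1 · A_2) · A_3) · A_4): 10×9 by 9×19 → 10×19, cost 10·9·19 = 1710; cumulative 4710. Total 4710.
Order (2) = ((A_1 · (A_2 · A_3)) · A_4): (A_2 · A_3): 6×20 by 20×9 → 6×9, cost 6·20·9 = 1080; (A_1 · (A_2 · A_3)): 10×6 by 6×9 → 10×9, cost 10·6·9 = 540; cumulative 1620; ((A_1 · (A_2 · A_3)) · A_4): 10×9 by 9×19 → 10×19, cost 10·9·19 = 1710; cumulative 3330. Total 3330.
Difference: |4710 − 3330| = 1380.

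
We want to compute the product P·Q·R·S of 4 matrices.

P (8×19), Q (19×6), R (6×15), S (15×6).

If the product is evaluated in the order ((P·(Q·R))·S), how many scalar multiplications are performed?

(Q·R): 19×6 by 6×15 → 19×15, cost 19·6·15 = 1710
(P·(Q·R)): 8×19 by 19×15 → 8×15, cost 8·19·15 = 2280; cumulative 3990
((P·(Q·R))·S): 8×15 by 15×6 → 8×6, cost 8·15·6 = 720; cumulative 4710
Total: 4710 scalar multiplications.

4710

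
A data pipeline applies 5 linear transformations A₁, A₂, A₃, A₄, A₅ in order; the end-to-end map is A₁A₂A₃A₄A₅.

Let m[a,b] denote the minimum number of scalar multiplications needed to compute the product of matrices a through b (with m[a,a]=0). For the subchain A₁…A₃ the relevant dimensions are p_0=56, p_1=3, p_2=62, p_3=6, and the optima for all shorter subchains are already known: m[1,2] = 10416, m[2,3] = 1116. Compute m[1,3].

m[1,3] = min over k∈[1,2] of m[1,k]+m[k+1,3]+p_{0}·p_k·p_{3}.
k=1: 0 + 1116 + 56·3·6 = 2124; k=2: 10416 + 0 + 56·62·6 = 31248.
Minimum: 2124 at k=1.

2124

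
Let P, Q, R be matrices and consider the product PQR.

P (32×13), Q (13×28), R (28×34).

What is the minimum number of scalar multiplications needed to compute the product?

Order (P(QR)): (QR): 13×28 by 28×34 → 13×34, cost 13·28·34 = 12376; (P(QR)): 32×13 by 13×34 → 32×34, cost 32·13·34 = 14144; cumulative 26520. Total 26520.
Order ((PQ)R): (PQ): 32×13 by 13×28 → 32×28, cost 32·13·28 = 11648; ((PQ)R): 32×28 by 28×34 → 32×34, cost 32·28·34 = 30464; cumulative 42112. Total 42112.
Minimum: 26520.

26520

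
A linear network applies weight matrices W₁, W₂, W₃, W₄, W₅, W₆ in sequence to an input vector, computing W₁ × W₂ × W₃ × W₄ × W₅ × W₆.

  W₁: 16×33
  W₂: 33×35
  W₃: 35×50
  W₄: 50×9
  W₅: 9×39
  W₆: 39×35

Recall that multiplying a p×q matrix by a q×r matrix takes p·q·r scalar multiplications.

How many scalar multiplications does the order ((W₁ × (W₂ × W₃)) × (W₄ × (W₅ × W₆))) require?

140185

(W₂ × W₃): 33×35 by 35×50 → 33×50, cost 33·35·50 = 57750
(W₁ × (W₂ × W₃)): 16×33 by 33×50 → 16×50, cost 16·33·50 = 26400; cumulative 84150
(W₅ × W₆): 9×39 by 39×35 → 9×35, cost 9·39·35 = 12285
(W₄ × (W₅ × W₆)): 50×9 by 9×35 → 50×35, cost 50·9·35 = 15750; cumulative 28035
((W₁ × (W₂ × W₃)) × (W₄ × (W₅ × W₆))): 16×50 by 50×35 → 16×35, cost 16·50·35 = 28000; cumulative 140185
Total: 140185 scalar multiplications.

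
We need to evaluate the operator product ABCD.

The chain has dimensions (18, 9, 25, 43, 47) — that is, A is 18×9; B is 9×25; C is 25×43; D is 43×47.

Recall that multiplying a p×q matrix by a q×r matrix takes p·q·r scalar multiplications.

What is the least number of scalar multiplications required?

35478

Adjacent pairs: AB = 18·9·25 = 4050; BC = 9·25·43 = 9675; CD = 25·43·47 = 50525.
Length 3: A..C: k=1: 0+9675+18·9·43=16641; k=2: 4050+0+18·25·43=23400 → min 16641 | B..D: k=2: 0+50525+9·25·47=61100; k=3: 9675+0+9·43·47=27864 → min 27864.
Length 4: A..D: k=1: 0+27864+18·9·47=35478; k=2: 4050+50525+18·25·47=75725; k=3: 16641+0+18·43·47=53019 → min 35478.
Optimal order: (A((BC)D)) with cost 35478.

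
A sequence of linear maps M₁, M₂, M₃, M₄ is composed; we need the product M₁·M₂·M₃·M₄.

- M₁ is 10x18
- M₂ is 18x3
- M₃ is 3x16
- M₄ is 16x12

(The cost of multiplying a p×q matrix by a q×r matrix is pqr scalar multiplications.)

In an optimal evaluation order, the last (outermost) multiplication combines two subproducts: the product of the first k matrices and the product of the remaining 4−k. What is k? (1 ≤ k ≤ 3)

Adjacent pairs: M₁M₂ = 10·18·3 = 540; M₂M₃ = 18·3·16 = 864; M₃M₄ = 3·16·12 = 576.
Length 3: M₁..M₃: k=1: 0+864+10·18·16=3744; k=2: 540+0+10·3·16=1020 → min 1020 | M₂..M₄: k=2: 0+576+18·3·12=1224; k=3: 864+0+18·16·12=4320 → min 1224.
Top-level splits: k=1: (M₁..M₁)·(M₂..M₄) → 0+1224+10·18·12 = 3384; k=2: (M₁..M₂)·(M₃..M₄) → 540+576+10·3·12 = 1476; k=3: (M₁..M₃)·(M₄..M₄) → 1020+0+10·16·12 = 2940.
Best split is after M₂, i.e. k = 2.

2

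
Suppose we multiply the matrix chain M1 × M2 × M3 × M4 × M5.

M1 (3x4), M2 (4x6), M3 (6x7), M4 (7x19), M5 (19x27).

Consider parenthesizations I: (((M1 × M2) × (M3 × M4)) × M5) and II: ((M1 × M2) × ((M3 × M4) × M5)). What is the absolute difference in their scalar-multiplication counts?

Order I = (((M1 × M2) × (M3 × M4)) × M5): (M1 × M2): 3×4 by 4×6 → 3×6, cost 3·4·6 = 72; (M3 × M4): 6×7 by 7×19 → 6×19, cost 6·7·19 = 798; ((M1 × M2) × (M3 × M4)): 3×6 by 6×19 → 3×19, cost 3·6·19 = 342; cumulative 1212; (((M1 × M2) × (M3 × M4)) × M5): 3×19 by 19×27 → 3×27, cost 3·19·27 = 1539; cumulative 2751. Total 2751.
Order II = ((M1 × M2) × ((M3 × M4) × M5)): (M1 × M2): 3×4 by 4×6 → 3×6, cost 3·4·6 = 72; (M3 × M4): 6×7 by 7×19 → 6×19, cost 6·7·19 = 798; ((M3 × M4) × M5): 6×19 by 19×27 → 6×27, cost 6·19·27 = 3078; cumulative 3876; ((M1 × M2) × ((M3 × M4) × M5)): 3×6 by 6×27 → 3×27, cost 3·6·27 = 486; cumulative 4434. Total 4434.
Difference: |2751 − 4434| = 1683.

1683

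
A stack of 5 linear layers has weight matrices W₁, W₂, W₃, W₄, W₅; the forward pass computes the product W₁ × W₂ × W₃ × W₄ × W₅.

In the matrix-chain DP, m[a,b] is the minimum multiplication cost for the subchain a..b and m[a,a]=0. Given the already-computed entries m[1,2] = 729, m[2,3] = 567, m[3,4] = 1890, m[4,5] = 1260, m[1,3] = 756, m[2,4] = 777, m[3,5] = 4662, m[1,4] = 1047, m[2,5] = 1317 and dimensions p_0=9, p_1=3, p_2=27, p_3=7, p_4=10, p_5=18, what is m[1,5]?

m[1,5] = min over k∈[1,4] of m[1,k]+m[k+1,5]+p_{0}·p_k·p_{5}.
k=1: 0 + 1317 + 9·3·18 = 1803; k=2: 729 + 4662 + 9·27·18 = 9765; k=3: 756 + 1260 + 9·7·18 = 3150; k=4: 1047 + 0 + 9·10·18 = 2667.
Minimum: 1803 at k=1.

1803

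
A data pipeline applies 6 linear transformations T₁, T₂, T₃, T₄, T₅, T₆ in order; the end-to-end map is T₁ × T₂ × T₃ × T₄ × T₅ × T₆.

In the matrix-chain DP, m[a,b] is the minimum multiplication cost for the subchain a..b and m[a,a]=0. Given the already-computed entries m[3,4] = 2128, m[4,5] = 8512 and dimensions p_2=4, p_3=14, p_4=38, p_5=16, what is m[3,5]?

m[3,5] = min over k∈[3,4] of m[3,k]+m[k+1,5]+p_{2}·p_k·p_{5}.
k=3: 0 + 8512 + 4·14·16 = 9408; k=4: 2128 + 0 + 4·38·16 = 4560.
Minimum: 4560 at k=4.

4560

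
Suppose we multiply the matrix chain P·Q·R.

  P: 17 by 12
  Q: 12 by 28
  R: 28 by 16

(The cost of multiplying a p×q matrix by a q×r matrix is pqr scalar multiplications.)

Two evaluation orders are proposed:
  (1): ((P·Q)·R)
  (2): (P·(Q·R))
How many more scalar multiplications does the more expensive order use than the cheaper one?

4688

Order (1) = ((P·Q)·R): (P·Q): 17×12 by 12×28 → 17×28, cost 17·12·28 = 5712; ((P·Q)·R): 17×28 by 28×16 → 17×16, cost 17·28·16 = 7616; cumulative 13328. Total 13328.
Order (2) = (P·(Q·R)): (Q·R): 12×28 by 28×16 → 12×16, cost 12·28·16 = 5376; (P·(Q·R)): 17×12 by 12×16 → 17×16, cost 17·12·16 = 3264; cumulative 8640. Total 8640.
Difference: |13328 − 8640| = 4688.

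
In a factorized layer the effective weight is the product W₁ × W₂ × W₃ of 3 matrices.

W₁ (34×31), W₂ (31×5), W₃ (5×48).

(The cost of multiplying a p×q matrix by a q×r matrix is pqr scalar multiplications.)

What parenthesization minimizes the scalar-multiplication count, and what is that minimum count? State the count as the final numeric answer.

13430

(W₁ × (W₂ × W₃)): cost 58032.
((W₁ × W₂) × W₃): cost 13430.
Optimal: ((W₁ × W₂) × W₃) with cost 13430.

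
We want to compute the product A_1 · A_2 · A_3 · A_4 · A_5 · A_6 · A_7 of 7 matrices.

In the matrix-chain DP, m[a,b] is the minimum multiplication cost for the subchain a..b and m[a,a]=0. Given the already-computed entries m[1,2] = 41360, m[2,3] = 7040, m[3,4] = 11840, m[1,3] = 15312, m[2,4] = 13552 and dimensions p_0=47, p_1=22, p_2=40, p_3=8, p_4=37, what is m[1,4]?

m[1,4] = min over k∈[1,3] of m[1,k]+m[k+1,4]+p_{0}·p_k·p_{4}.
k=1: 0 + 13552 + 47·22·37 = 51810; k=2: 41360 + 11840 + 47·40·37 = 122760; k=3: 15312 + 0 + 47·8·37 = 29224.
Minimum: 29224 at k=3.

29224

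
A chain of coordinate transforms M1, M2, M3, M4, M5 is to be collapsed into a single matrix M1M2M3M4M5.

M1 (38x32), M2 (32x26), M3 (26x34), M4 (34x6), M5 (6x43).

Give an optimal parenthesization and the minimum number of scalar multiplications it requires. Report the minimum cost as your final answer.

Adjacent pairs: M1M2 = 38·32·26 = 31616; M2M3 = 32·26·34 = 28288; M3M4 = 26·34·6 = 5304; M4M5 = 34·6·43 = 8772.
Length 3: M1..M3: k=1: 0+28288+38·32·34=69632; k=2: 31616+0+38·26·34=65208 → min 65208 | M2..M4: k=2: 0+5304+32·26·6=10296; k=3: 28288+0+32·34·6=34816 → min 10296 | M3..M5: k=3: 0+8772+26·34·43=46784; k=4: 5304+0+26·6·43=12012 → min 12012.
Length 4: M1..M4: k=1: 0+10296+38·32·6=17592; k=2: 31616+5304+38·26·6=42848; k=3: 65208+0+38·34·6=72960 → min 17592 | M2..M5: k=2: 0+12012+32·26·43=47788; k=3: 28288+8772+32·34·43=83844; k=4: 10296+0+32·6·43=18552 → min 18552.
Length 5: M1..M5: k=1: 0+18552+38·32·43=70840; k=2: 31616+12012+38·26·43=86112; k=3: 65208+8772+38·34·43=129536; k=4: 17592+0+38·6·43=27396 → min 27396.
Optimal parenthesization: ((M1(M2(M3M4)))M5) with cost 27396.

27396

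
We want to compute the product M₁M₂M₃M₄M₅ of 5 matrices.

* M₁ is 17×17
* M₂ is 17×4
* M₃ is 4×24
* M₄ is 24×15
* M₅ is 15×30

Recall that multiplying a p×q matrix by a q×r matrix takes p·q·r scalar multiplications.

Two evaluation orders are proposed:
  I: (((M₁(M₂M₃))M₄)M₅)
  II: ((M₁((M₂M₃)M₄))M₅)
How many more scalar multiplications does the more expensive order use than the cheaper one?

2601

Order I = (((M₁(M₂M₃))M₄)M₅): (M₂M₃): 17×4 by 4×24 → 17×24, cost 17·4·24 = 1632; (M₁(M₂M₃)): 17×17 by 17×24 → 17×24, cost 17·17·24 = 6936; cumulative 8568; ((M₁(M₂M₃))M₄): 17×24 by 24×15 → 17×15, cost 17·24·15 = 6120; cumulative 14688; (((M₁(M₂M₃))M₄)M₅): 17×15 by 15×30 → 17×30, cost 17·15·30 = 7650; cumulative 22338. Total 22338.
Order II = ((M₁((M₂M₃)M₄))M₅): (M₂M₃): 17×4 by 4×24 → 17×24, cost 17·4·24 = 1632; ((M₂M₃)M₄): 17×24 by 24×15 → 17×15, cost 17·24·15 = 6120; cumulative 7752; (M₁((M₂M₃)M₄)): 17×17 by 17×15 → 17×15, cost 17·17·15 = 4335; cumulative 12087; ((M₁((M₂M₃)M₄))M₅): 17×15 by 15×30 → 17×30, cost 17·15·30 = 7650; cumulative 19737. Total 19737.
Difference: |22338 − 19737| = 2601.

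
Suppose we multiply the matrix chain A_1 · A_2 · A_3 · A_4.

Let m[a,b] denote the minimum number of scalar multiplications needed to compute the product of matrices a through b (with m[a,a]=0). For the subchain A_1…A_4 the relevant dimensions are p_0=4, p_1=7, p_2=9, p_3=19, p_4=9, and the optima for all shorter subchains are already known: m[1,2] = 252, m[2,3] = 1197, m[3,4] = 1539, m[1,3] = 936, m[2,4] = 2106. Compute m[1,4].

1620

m[1,4] = min over k∈[1,3] of m[1,k]+m[k+1,4]+p_{0}·p_k·p_{4}.
k=1: 0 + 2106 + 4·7·9 = 2358; k=2: 252 + 1539 + 4·9·9 = 2115; k=3: 936 + 0 + 4·19·9 = 1620.
Minimum: 1620 at k=3.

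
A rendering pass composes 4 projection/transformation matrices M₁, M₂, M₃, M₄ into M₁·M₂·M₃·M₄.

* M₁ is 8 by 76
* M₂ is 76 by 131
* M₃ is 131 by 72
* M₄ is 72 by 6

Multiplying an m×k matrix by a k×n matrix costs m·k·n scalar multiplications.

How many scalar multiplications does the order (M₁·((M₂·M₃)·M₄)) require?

(M₂·M₃): 76×131 by 131×72 → 76×72, cost 76·131·72 = 716832
((M₂·M₃)·M₄): 76×72 by 72×6 → 76×6, cost 76·72·6 = 32832; cumulative 749664
(M₁·((M₂·M₃)·M₄)): 8×76 by 76×6 → 8×6, cost 8·76·6 = 3648; cumulative 753312
Total: 753312 scalar multiplications.

753312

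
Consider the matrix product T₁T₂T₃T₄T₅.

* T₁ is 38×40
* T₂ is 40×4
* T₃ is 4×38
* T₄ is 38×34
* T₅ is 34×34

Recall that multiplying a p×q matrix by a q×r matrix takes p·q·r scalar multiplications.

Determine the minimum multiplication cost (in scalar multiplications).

21040

Adjacent pairs: T₁T₂ = 38·40·4 = 6080; T₂T₃ = 40·4·38 = 6080; T₃T₄ = 4·38·34 = 5168; T₄T₅ = 38·34·34 = 43928.
Length 3: T₁..T₃: k=1: 0+6080+38·40·38=63840; k=2: 6080+0+38·4·38=11856 → min 11856 | T₂..T₄: k=2: 0+5168+40·4·34=10608; k=3: 6080+0+40·38·34=57760 → min 10608 | T₃..T₅: k=3: 0+43928+4·38·34=49096; k=4: 5168+0+4·34·34=9792 → min 9792.
Length 4: T₁..T₄: k=1: 0+10608+38·40·34=62288; k=2: 6080+5168+38·4·34=16416; k=3: 11856+0+38·38·34=60952 → min 16416 | T₂..T₅: k=2: 0+9792+40·4·34=15232; k=3: 6080+43928+40·38·34=101688; k=4: 10608+0+40·34·34=56848 → min 15232.
Length 5: T₁..T₅: k=1: 0+15232+38·40·34=66912; k=2: 6080+9792+38·4·34=21040; k=3: 11856+43928+38·38·34=104880; k=4: 16416+0+38·34·34=60344 → min 21040.
Optimal order: ((T₁T₂)((T₃T₄)T₅)) with cost 21040.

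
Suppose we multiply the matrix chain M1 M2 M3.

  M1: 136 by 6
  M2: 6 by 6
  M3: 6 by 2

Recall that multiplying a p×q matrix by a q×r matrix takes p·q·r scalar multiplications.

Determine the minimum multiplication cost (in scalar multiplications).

Order (M1 (M2 M3)): (M2 M3): 6×6 by 6×2 → 6×2, cost 6·6·2 = 72; (M1 (M2 M3)): 136×6 by 6×2 → 136×2, cost 136·6·2 = 1632; cumulative 1704. Total 1704.
Order ((M1 M2) M3): (M1 M2): 136×6 by 6×6 → 136×6, cost 136·6·6 = 4896; ((M1 M2) M3): 136×6 by 6×2 → 136×2, cost 136·6·2 = 1632; cumulative 6528. Total 6528.
Minimum: 1704.

1704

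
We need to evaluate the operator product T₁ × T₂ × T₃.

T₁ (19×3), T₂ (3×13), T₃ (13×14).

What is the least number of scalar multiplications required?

Order (T₁ × (T₂ × T₃)): (T₂ × T₃): 3×13 by 13×14 → 3×14, cost 3·13·14 = 546; (T₁ × (T₂ × T₃)): 19×3 by 3×14 → 19×14, cost 19·3·14 = 798; cumulative 1344. Total 1344.
Order ((T₁ × T₂) × T₃): (T₁ × T₂): 19×3 by 3×13 → 19×13, cost 19·3·13 = 741; ((T₁ × T₂) × T₃): 19×13 by 13×14 → 19×14, cost 19·13·14 = 3458; cumulative 4199. Total 4199.
Minimum: 1344.

1344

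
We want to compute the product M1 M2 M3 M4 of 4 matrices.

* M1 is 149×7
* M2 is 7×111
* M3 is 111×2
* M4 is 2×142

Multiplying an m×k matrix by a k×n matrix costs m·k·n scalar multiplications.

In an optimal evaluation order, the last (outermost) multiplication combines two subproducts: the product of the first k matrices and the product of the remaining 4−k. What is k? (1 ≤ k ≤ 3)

Adjacent pairs: M1M2 = 149·7·111 = 115773; M2M3 = 7·111·2 = 1554; M3M4 = 111·2·142 = 31524.
Length 3: M1..M3: k=1: 0+1554+149·7·2=3640; k=2: 115773+0+149·111·2=148851 → min 3640 | M2..M4: k=2: 0+31524+7·111·142=141858; k=3: 1554+0+7·2·142=3542 → min 3542.
Top-level splits: k=1: (M1..M1)·(M2..M4) → 0+3542+149·7·142 = 151648; k=2: (M1..M2)·(M3..M4) → 115773+31524+149·111·142 = 2495835; k=3: (M1..M3)·(M4..M4) → 3640+0+149·2·142 = 45956.
Best split is after M3, i.e. k = 3.

3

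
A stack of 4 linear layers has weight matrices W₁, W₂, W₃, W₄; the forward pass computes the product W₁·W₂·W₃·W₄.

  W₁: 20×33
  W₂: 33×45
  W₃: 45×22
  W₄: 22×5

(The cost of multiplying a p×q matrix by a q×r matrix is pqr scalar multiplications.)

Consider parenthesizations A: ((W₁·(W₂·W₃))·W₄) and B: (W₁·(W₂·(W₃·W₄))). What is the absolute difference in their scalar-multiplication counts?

33715

Order A = ((W₁·(W₂·W₃))·W₄): (W₂·W₃): 33×45 by 45×22 → 33×22, cost 33·45·22 = 32670; (W₁·(W₂·W₃)): 20×33 by 33×22 → 20×22, cost 20·33·22 = 14520; cumulative 47190; ((W₁·(W₂·W₃))·W₄): 20×22 by 22×5 → 20×5, cost 20·22·5 = 2200; cumulative 49390. Total 49390.
Order B = (W₁·(W₂·(W₃·W₄))): (W₃·W₄): 45×22 by 22×5 → 45×5, cost 45·22·5 = 4950; (W₂·(W₃·W₄)): 33×45 by 45×5 → 33×5, cost 33·45·5 = 7425; cumulative 12375; (W₁·(W₂·(W₃·W₄))): 20×33 by 33×5 → 20×5, cost 20·33·5 = 3300; cumulative 15675. Total 15675.
Difference: |49390 − 15675| = 33715.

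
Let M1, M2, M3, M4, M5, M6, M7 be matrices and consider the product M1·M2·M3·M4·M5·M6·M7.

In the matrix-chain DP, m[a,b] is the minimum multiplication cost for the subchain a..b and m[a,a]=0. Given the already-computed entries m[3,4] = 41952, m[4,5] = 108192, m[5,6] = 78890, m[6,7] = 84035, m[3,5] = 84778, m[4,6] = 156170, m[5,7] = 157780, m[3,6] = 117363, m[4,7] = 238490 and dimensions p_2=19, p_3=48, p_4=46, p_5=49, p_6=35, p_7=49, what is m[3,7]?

149948

m[3,7] = min over k∈[3,6] of m[3,k]+m[k+1,7]+p_{2}·p_k·p_{7}.
k=3: 0 + 238490 + 19·48·49 = 283178; k=4: 41952 + 157780 + 19·46·49 = 242558; k=5: 84778 + 84035 + 19·49·49 = 214432; k=6: 117363 + 0 + 19·35·49 = 149948.
Minimum: 149948 at k=6.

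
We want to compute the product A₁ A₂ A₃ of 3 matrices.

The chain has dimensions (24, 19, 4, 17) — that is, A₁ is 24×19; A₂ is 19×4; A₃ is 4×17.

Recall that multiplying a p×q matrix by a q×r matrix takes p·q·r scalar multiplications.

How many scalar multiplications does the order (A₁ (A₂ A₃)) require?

9044

(A₂ A₃): 19×4 by 4×17 → 19×17, cost 19·4·17 = 1292
(A₁ (A₂ A₃)): 24×19 by 19×17 → 24×17, cost 24·19·17 = 7752; cumulative 9044
Total: 9044 scalar multiplications.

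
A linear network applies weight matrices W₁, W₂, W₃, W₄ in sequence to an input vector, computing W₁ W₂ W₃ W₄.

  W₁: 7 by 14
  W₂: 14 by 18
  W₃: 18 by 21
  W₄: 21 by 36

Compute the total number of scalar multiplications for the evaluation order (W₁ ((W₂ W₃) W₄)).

19404

(W₂ W₃): 14×18 by 18×21 → 14×21, cost 14·18·21 = 5292
((W₂ W₃) W₄): 14×21 by 21×36 → 14×36, cost 14·21·36 = 10584; cumulative 15876
(W₁ ((W₂ W₃) W₄)): 7×14 by 14×36 → 7×36, cost 7·14·36 = 3528; cumulative 19404
Total: 19404 scalar multiplications.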